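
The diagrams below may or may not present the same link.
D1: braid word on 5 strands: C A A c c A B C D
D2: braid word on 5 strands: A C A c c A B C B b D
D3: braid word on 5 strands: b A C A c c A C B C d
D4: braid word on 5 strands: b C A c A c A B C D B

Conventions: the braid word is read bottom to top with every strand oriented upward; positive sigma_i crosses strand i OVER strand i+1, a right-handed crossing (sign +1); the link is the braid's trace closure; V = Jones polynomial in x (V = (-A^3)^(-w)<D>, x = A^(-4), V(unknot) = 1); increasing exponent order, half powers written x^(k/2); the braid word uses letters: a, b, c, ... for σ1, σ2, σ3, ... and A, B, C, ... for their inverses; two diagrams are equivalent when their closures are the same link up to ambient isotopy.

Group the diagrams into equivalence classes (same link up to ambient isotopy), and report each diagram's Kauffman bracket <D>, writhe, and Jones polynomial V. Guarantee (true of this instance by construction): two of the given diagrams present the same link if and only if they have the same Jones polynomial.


classes: {D1, D2, D3, D4}
V(D1) = x^(-9/2) - x^(-5/2) - x^(-3/2) - x^(-1/2)  [9 crossings, <D> = A^-13 + A^-9 + A^-5 - A^3, w = -5]
V(D2) = x^(-9/2) - x^(-5/2) - x^(-3/2) - x^(-1/2)  (w -5, c 11, <D> = A^-13 + A^-9 + A^-5 - A^3)
V(D3) = x^(-9/2) - x^(-5/2) - x^(-3/2) - x^(-1/2)  (w -3, c 11, <D> = A^-7 + A^-3 + A - A^9)
V(D4) = x^(-9/2) - x^(-5/2) - x^(-3/2) - x^(-1/2)  [11 crossings, <D> = A^-13 + A^-9 + A^-5 - A^3, w = -5]
note: one V(x) for all 4 diagrams — one class (guaranteed)


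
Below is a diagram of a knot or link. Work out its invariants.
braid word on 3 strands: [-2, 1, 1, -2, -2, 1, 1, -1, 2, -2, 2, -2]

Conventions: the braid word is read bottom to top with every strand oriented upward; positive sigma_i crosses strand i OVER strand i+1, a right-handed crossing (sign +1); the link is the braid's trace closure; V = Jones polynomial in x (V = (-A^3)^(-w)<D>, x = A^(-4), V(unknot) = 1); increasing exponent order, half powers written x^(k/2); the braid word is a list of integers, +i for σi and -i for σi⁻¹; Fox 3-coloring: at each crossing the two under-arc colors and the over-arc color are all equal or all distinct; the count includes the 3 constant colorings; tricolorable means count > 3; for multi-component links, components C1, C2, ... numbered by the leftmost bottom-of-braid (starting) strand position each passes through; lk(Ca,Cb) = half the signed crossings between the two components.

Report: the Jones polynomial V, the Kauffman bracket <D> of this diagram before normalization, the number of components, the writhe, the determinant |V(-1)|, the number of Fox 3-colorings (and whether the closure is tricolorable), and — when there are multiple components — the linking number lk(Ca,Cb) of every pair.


V = -x^-3 + 2x^-2 - 2x^-1 + 3 - 2x + 2x^2 - x^3
<D> = -A^-12 + 2A^-8 - 2A^-4 + 3 - 2A^4 + 2A^8 - A^12 (w = 0)
1 component over 12 crossings, w = 0
3 Fox colorings among 3^12, |V(-1)| = 13: not tricolorable
why: V is palindromic (span 6, det 13): x -> 1/x fixes it; necessary, not sufficient, for amphichirality


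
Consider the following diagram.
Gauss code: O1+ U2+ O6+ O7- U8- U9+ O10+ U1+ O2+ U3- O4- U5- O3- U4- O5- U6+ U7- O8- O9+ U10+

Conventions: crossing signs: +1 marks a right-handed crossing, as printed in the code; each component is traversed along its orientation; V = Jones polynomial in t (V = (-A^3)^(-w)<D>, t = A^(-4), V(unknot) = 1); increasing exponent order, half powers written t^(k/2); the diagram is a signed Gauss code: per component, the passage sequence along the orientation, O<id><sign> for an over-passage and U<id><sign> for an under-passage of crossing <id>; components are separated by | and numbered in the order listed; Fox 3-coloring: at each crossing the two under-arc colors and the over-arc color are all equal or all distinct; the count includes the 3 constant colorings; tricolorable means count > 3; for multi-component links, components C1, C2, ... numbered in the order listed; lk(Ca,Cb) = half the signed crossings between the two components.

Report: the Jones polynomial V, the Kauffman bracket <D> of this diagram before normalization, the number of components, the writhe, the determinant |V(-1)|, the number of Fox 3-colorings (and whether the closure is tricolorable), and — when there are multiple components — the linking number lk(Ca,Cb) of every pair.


V = -t^-3 + t^-2 - t^-1 + 3 - t + t^2 - t^3
<D> = -A^-12 + A^-8 - A^-4 + 3 - A^4 + A^8 - A^12 (w = 0)
1 component over 10 crossings, w = 0
27 Fox colorings among 3^10, |V(-1)| = 9: tricolorable
why: V spans 6 powers of t: at least 6 crossings in any diagram


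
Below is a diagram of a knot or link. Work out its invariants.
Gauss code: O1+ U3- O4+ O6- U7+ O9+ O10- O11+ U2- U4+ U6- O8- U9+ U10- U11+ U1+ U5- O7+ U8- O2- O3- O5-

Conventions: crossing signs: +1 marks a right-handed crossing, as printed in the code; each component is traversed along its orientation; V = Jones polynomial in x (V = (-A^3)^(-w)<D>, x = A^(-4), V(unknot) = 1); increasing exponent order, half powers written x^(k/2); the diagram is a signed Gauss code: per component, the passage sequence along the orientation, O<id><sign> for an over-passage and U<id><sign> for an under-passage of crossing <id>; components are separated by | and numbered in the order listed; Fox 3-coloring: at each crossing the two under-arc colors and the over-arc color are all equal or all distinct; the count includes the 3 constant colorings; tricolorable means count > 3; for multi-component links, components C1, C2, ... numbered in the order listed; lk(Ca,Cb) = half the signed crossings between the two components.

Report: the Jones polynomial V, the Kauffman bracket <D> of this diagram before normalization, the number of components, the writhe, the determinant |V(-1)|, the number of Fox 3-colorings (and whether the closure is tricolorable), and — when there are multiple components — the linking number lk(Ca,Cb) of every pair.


V = x^-2 - x^-1 + 1 - x + x^2
<D> = -A^-11 + A^-7 - A^-3 + A - A^5 (w = -1)
1 component over 11 crossings, w = -1
3 Fox colorings among 3^11, |V(-1)| = 5: not tricolorable
why: V spans 4 powers of x: at least 4 crossings in any diagram


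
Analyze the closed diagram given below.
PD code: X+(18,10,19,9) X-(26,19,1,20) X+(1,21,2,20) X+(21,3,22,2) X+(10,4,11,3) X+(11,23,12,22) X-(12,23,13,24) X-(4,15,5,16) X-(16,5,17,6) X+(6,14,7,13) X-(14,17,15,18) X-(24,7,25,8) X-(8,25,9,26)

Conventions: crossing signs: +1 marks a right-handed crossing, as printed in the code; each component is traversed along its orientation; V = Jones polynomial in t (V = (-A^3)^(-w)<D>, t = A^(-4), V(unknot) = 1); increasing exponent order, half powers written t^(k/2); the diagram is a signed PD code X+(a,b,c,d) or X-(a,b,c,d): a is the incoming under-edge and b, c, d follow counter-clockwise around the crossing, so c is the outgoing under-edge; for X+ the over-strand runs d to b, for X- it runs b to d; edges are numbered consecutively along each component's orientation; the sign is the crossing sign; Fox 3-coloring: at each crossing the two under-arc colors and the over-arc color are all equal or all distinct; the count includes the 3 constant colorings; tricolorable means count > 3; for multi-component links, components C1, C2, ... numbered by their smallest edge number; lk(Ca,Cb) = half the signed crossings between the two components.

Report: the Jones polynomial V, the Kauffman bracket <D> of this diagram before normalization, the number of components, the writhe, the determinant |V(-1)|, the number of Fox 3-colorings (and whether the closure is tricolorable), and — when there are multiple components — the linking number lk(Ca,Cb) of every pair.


V(t) = -t^-4 + t^-3 + t^-1
bracket: -A - A^9 + A^13, w = -1
1 component, writhe -1, over 13 crossings
det 3, colorings 9 of 3^13 — tricolorable
observation: w = -1 (over 13 crossings) is diagram-only; (-A^3)^(1) removes it from V


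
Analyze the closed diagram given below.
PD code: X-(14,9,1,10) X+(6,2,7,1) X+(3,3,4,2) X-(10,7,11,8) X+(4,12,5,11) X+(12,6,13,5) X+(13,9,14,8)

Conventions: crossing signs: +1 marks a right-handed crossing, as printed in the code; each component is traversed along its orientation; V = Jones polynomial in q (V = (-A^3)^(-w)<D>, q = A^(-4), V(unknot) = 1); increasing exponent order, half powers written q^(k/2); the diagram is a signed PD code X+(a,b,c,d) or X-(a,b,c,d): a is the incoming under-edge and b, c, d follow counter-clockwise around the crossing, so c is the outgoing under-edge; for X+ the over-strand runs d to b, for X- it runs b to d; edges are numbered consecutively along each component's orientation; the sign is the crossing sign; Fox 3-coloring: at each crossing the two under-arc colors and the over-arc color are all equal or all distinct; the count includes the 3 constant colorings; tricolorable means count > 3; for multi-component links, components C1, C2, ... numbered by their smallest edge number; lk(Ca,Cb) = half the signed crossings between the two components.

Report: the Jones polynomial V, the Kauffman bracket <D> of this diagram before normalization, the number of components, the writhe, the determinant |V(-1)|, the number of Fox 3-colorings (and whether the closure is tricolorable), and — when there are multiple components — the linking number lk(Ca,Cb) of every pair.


V(q) = q + q^3 - q^4
bracket: A^-7 - A^-3 - A^5, w = +3
1 component, writhe +3, over 7 crossings
det 3, colorings 9 of 3^7 — tricolorable
observation: w = +3 (over 7 crossings) is diagram-only; (-A^3)^(-3) removes it from V


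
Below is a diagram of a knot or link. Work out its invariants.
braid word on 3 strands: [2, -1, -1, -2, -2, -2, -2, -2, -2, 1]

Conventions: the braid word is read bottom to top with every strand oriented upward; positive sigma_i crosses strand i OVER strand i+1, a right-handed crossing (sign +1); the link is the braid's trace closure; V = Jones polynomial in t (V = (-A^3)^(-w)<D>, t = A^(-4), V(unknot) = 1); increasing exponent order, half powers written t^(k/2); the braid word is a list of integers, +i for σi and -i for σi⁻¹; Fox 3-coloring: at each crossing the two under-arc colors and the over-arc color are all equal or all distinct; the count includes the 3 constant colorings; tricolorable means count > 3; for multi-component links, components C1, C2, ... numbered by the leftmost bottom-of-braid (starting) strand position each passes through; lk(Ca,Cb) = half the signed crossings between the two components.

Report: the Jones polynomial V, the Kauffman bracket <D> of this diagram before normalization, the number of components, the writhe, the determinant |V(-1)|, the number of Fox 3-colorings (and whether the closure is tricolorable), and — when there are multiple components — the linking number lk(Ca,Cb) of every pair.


V(t) = -t^-10 + t^-9 - t^-8 + t^-7 - t^-6 + t^-5 + t^-3
bracket: A^-6 + A^2 - A^6 + A^10 - A^14 + A^18 - A^22, w = -6
1 component, writhe -6, over 10 crossings
det 7, colorings 3 of 3^10 — not tricolorable
observation: w = -6 (over 10 crossings) is diagram-only; (-A^3)^(6) removes it from V


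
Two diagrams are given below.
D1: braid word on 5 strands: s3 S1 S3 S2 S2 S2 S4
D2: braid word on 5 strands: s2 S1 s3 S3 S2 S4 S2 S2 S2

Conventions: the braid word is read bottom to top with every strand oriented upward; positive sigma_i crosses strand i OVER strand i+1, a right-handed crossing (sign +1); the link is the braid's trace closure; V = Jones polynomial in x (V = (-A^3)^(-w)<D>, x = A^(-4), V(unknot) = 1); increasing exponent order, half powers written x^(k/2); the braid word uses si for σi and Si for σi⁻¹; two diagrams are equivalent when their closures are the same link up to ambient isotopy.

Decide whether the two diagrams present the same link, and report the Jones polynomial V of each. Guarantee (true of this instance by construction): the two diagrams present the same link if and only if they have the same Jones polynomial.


equivalent: yes
V(D1) = x^(-9/2) - x^(-5/2) - x^(-3/2) - x^(-1/2)  (w -5, c 7, <D> = A^-13 + A^-9 + A^-5 - A^3)
V(D2) = x^(-9/2) - x^(-5/2) - x^(-3/2) - x^(-1/2)  (w -5, c 9, <D> = A^-13 + A^-9 + A^-5 - A^3)
why: one V(x) for all 2 diagrams — one class (guaranteed)


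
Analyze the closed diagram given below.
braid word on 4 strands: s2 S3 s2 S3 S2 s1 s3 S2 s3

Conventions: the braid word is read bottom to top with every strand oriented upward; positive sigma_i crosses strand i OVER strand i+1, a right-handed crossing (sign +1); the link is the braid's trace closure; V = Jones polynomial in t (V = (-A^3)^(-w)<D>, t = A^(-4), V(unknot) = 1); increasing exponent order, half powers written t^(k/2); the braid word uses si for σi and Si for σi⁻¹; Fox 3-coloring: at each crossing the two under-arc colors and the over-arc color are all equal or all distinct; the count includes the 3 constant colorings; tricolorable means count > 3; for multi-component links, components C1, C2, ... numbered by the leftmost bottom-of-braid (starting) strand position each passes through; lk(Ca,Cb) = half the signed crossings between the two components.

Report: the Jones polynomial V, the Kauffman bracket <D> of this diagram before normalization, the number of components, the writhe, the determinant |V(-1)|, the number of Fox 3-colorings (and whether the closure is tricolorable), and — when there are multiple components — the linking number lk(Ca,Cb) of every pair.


Jones polynomial: V(t) = -t^-3 + t^-2 - t^-1 + 3 - t + t^2 - t^3
<D> = A^-9 - A^-5 + A^-1 - 3A^3 + A^7 - A^11 + A^15; writhe +1
components 1, writhe +1 (9 crossings)
3-colorings: 27 of 3^9, det 9 — tricolorable
note: V spans 6 powers of t: at least 6 crossings in any diagram


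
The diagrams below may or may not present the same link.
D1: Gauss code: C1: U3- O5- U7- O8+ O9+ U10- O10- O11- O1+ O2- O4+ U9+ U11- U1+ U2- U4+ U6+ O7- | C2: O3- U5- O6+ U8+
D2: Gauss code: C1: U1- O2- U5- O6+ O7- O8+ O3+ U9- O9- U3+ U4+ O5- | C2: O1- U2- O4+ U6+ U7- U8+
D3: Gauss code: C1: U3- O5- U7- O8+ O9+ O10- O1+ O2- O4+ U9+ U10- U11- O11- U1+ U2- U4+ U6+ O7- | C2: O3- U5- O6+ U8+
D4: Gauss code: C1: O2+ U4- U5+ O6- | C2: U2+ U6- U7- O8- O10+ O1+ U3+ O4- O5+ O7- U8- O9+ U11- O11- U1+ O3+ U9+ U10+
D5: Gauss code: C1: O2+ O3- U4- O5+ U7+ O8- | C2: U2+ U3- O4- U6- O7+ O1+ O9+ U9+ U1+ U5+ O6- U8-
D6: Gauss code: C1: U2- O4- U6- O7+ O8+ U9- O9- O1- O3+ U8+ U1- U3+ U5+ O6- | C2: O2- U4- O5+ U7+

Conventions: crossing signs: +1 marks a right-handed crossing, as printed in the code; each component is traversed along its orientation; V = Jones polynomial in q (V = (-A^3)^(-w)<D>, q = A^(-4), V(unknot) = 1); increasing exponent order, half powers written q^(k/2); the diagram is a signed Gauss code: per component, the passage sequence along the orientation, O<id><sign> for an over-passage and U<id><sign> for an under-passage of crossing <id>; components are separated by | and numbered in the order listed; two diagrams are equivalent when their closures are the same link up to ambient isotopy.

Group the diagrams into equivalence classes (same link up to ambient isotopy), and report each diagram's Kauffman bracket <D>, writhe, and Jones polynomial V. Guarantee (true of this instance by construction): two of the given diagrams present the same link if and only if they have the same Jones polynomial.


equivalence classes: {D1, D2, D3, D5, D6} | {D4}
D1 (bracket A^-9 - A^-5 + 2A^-1 - A^3 + 2A^7 - A^11; 11 crossings at w = -1): V = q^(-7/2) - 2q^(-5/2) + q^(-3/2) - 2q^(-1/2) + q^(1/2) - q^(3/2)
V(D2) = q^(-7/2) - 2q^(-5/2) + q^(-3/2) - 2q^(-1/2) + q^(1/2) - q^(3/2)  (w -1, c 9, <D> = A^-9 - A^-5 + 2A^-1 - A^3 + 2A^7 - A^11)
D3 (bracket A^-9 - A^-5 + 2A^-1 - A^3 + 2A^7 - A^11; 11 crossings at w = -1): V = q^(-7/2) - 2q^(-5/2) + q^(-3/2) - 2q^(-1/2) + q^(1/2) - q^(3/2)
V(D4) = -q^(-1/2) - q^(1/2)  (w +1, c 11, <D> = A + A^5)
V(D5) = q^(-7/2) - 2q^(-5/2) + q^(-3/2) - 2q^(-1/2) + q^(1/2) - q^(3/2)  [9 crossings, <D> = A^-3 - A + 2A^5 - A^9 + 2A^13 - A^17, w = +1]
V(D6) = q^(-7/2) - 2q^(-5/2) + q^(-3/2) - 2q^(-1/2) + q^(1/2) - q^(3/2)  (w -1, c 9, <D> = A^-9 - A^-5 + 2A^-1 - A^3 + 2A^7 - A^11)
observation: comparing 6 Jones polynomials yields 2 groups


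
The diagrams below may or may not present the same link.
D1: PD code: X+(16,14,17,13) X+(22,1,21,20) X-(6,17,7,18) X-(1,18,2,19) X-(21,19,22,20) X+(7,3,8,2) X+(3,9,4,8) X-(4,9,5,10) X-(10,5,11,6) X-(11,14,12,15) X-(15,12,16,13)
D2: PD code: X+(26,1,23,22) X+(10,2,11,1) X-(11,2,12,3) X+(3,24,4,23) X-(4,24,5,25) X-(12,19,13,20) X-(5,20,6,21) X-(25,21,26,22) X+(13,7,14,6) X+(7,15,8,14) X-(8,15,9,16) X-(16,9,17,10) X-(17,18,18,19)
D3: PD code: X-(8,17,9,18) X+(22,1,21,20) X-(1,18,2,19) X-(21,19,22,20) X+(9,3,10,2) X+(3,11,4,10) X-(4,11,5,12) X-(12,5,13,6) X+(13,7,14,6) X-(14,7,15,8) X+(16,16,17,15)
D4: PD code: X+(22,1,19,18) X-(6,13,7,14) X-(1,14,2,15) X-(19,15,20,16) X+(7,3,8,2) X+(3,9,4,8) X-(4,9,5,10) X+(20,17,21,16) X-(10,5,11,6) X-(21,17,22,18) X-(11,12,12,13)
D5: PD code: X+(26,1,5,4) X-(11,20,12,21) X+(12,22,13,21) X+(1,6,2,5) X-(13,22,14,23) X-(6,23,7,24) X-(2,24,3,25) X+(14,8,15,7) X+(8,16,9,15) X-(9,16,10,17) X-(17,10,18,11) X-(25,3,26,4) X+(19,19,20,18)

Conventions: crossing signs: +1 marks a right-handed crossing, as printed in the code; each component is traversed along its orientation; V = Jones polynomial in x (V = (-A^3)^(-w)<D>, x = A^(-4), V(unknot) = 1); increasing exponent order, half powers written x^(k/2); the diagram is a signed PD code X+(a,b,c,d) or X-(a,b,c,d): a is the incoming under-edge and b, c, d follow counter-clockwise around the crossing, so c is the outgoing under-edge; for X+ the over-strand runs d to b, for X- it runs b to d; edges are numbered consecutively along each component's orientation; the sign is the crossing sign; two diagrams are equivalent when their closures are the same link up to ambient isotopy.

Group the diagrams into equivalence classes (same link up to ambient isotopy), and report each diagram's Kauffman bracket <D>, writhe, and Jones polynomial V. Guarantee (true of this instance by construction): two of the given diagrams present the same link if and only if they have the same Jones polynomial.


classes: {D1, D2, D3, D4, D5}
V(D1) = -x^(-1/2) - x^(1/2)  [11 crossings, <D> = A^-11 + A^-7, w = -3]
V(D2) = -x^(-1/2) - x^(1/2)  [13 crossings, <D> = A^-11 + A^-7, w = -3]
V(D3) = -x^(-1/2) - x^(1/2)  [11 crossings, <D> = A^-5 + A^-1, w = -1]
V(D4) = -x^(-1/2) - x^(1/2)  [11 crossings, <D> = A^-11 + A^-7, w = -3]
D5 (bracket A^-5 + A^-1; 13 crossings at w = -1): V = -x^(-1/2) - x^(1/2)
note: all 5 diagrams share one V(x), hence one class


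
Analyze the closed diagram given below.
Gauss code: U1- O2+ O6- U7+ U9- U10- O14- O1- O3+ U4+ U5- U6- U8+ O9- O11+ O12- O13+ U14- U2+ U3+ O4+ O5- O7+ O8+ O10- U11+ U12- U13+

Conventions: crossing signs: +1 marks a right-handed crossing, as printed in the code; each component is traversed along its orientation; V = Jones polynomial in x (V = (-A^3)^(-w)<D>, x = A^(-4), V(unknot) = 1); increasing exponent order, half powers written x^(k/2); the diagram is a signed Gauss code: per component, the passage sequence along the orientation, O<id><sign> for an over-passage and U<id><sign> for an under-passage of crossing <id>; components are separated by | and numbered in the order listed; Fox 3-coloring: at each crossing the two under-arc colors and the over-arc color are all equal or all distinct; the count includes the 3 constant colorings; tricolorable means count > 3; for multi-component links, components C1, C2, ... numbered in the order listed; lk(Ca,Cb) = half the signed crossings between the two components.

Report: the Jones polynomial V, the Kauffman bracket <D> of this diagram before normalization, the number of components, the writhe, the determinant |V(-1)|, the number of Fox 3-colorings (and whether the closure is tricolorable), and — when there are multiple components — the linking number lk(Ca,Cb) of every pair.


V = -x^-3 + x^-2 - x^-1 + 3 - x + x^2 - x^3
<D> = -A^-12 + A^-8 - A^-4 + 3 - A^4 + A^8 - A^12 (w = 0)
1 component over 14 crossings, w = 0
27 Fox colorings among 3^14, |V(-1)| = 9: tricolorable
why: palindromic: swapping x for 1/x fixes V


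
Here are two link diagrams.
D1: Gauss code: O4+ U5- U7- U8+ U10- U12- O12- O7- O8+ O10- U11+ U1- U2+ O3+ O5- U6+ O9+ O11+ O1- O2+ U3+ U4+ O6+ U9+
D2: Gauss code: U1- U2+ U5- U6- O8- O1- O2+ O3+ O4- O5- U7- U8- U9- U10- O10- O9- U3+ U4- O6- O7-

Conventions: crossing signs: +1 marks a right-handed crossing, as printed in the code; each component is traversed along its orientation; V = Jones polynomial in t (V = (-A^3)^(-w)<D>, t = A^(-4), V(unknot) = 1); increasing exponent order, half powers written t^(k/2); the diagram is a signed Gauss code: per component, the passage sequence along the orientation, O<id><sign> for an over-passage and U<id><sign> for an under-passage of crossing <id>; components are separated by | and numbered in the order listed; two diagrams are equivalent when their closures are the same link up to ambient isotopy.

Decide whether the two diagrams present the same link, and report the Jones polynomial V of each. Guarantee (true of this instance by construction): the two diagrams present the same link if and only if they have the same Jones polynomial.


equivalent: no
D1 (bracket -A^-18 + A^-14 - A^-10 + 2A^-6 - A^-2 + A^2; 12 crossings at w = +2): V = t - t^2 + 2t^3 - t^4 + t^5 - t^6
V(D2) = -t^-4 + t^-3 + t^-1  [10 crossings, <D> = A^-14 + A^-6 - A^-2, w = -6]
observation: 2 classes among 2 diagrams; unequal V(t) rules out equality


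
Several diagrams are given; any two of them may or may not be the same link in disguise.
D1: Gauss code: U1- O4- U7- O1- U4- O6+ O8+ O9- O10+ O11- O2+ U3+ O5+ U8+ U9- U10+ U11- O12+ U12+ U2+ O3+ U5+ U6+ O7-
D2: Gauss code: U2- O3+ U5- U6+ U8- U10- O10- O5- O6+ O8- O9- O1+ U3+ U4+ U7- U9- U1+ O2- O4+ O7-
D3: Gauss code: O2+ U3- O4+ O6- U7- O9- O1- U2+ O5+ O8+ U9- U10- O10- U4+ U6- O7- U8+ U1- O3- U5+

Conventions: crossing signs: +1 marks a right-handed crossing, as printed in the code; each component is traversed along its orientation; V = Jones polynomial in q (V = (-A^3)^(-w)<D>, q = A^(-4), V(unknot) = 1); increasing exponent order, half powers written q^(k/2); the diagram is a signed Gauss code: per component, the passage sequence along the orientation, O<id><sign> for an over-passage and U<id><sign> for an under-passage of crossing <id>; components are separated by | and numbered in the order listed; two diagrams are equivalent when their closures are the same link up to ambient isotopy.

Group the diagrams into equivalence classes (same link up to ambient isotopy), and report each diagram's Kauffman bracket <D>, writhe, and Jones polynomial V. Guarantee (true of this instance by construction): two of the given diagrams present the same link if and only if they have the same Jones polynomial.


classes: {D1} | {D2} | {D3}
V(D1) = -q^-3 + q^-2 - q^-1 + 3 - q + q^2 - q^3  [12 crossings, <D> = -A^-6 + A^-2 - A^2 + 3A^6 - A^10 + A^14 - A^18, w = +2]
V(D2) = 1  [10 crossings, <D> = A^-6, w = -2]
V(D3) = q^-4 - q^-3 + q^-2 - 2q^-1 + 2 - q + q^2  (w -2, c 10, <D> = A^-14 - A^-10 + 2A^-6 - 2A^-2 + A^2 - A^6 + A^10)
insight: 3 values of V(q) split the 3 diagrams


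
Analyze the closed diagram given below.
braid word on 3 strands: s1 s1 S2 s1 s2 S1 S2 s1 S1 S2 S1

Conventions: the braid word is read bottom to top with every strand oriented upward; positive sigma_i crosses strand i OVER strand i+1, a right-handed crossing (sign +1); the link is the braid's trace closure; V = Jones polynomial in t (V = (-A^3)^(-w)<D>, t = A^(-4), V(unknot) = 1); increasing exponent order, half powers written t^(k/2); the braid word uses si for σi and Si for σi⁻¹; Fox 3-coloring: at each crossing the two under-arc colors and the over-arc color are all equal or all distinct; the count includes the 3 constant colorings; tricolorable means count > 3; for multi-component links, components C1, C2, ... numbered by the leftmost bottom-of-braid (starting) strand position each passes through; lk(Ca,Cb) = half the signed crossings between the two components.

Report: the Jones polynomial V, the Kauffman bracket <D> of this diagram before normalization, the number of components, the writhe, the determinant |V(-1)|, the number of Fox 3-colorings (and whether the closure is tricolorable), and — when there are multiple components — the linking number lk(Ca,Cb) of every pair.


V = t^(-7/2) - 2t^(-5/2) + t^(-3/2) - 2t^(-1/2) + t^(1/2) - t^(3/2)
<D> = A^-9 - A^-5 + 2A^-1 - A^3 + 2A^7 - A^11 (w = -1)
2 components over 11 crossings, w = -1
lk(C1,C2): 0
3 Fox colorings among 3^11, |V(-1)| = 8: not tricolorable
why: w = -1 shifts under R1 moves; the (-A^3)^(1) factor cancels that in V


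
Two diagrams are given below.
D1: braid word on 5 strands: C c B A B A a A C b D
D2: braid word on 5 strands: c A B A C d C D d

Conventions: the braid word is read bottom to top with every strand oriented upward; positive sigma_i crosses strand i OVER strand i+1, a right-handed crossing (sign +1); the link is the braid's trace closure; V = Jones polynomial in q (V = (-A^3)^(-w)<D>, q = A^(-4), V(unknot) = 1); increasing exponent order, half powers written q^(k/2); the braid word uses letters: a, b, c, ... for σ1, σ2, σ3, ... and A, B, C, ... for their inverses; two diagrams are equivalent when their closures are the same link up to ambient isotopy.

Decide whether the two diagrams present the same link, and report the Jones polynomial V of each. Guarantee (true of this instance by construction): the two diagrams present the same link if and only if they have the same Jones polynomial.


equivalent: yes
V(D1) = -q^(-5/2) - q^(-1/2)  (w -5, c 11, <D> = A^-13 + A^-5)
D2 (bracket A^-7 + A; 9 crossings at w = -3): V = -q^(-5/2) - q^(-1/2)
why: one V(q) for all 2 diagrams — one class (guaranteed)


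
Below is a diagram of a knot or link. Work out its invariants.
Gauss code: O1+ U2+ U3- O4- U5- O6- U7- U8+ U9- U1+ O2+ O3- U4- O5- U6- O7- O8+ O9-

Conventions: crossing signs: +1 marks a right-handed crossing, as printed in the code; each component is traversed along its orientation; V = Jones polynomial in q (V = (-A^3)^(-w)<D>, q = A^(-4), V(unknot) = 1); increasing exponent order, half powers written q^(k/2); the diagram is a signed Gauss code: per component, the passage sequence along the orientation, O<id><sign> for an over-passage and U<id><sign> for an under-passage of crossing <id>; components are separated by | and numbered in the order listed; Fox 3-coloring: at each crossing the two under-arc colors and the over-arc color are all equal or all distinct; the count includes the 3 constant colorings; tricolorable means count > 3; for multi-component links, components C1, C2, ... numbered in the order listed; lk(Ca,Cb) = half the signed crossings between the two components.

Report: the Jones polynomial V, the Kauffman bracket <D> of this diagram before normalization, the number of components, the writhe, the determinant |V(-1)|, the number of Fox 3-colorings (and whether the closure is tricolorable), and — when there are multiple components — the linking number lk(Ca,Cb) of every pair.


V = -q^-4 + q^-3 + q^-1
<D> = -A^-5 - A^3 + A^7 (w = -3)
1 component over 9 crossings, w = -3
9 Fox colorings among 3^9, |V(-1)| = 3: tricolorable
why: w = -3 shifts under R1 moves; the (-A^3)^(3) factor cancels that in V


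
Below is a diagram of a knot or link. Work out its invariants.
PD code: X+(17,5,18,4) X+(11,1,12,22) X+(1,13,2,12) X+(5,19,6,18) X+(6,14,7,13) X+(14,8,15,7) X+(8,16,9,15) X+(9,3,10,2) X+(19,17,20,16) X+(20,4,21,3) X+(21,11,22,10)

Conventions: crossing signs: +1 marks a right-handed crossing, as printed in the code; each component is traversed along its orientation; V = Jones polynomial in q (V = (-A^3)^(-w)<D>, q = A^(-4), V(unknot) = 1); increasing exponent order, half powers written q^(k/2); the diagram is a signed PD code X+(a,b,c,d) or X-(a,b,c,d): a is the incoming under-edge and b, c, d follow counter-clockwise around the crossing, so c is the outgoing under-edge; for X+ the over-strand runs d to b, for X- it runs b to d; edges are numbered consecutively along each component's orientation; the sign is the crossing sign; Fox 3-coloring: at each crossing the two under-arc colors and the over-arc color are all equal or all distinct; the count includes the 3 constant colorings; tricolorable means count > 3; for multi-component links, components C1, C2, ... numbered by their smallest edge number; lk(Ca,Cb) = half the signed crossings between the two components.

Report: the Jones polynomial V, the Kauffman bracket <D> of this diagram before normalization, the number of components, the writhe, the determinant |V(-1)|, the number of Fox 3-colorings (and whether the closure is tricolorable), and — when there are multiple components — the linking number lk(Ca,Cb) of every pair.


Jones polynomial: V(q) = q^4 + q^6 - q^8 + q^9 - q^10 + q^11 - q^12
<D> = A^-15 - A^-11 + A^-7 - A^-3 + A - A^9 - A^17; writhe +11
components 1, writhe +11 (11 crossings)
3-colorings: 9 of 3^11, det 3 — tricolorable
note: |V(-1)| = 3: so tricolorable, since 3 divides 3


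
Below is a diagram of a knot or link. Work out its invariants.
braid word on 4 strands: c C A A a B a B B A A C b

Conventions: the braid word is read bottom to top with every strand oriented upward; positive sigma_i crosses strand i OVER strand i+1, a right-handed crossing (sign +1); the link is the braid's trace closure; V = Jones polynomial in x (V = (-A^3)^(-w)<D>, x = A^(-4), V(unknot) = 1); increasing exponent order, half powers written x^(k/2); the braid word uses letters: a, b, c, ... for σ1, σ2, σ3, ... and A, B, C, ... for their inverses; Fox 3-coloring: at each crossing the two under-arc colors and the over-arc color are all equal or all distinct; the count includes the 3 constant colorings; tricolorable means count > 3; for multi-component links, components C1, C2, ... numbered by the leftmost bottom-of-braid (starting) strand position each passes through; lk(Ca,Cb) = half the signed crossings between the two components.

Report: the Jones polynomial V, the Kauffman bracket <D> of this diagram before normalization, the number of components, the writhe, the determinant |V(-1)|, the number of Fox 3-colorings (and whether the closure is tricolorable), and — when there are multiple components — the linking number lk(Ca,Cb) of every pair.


V(x) = x^-7 - 2x^-6 + 2x^-5 - 3x^-4 + 3x^-3 - 2x^-2 + 2x^-1
bracket: -2A^-11 + 2A^-7 - 3A^-3 + 3A - 2A^5 + 2A^9 - A^13, w = -5
1 component, writhe -5, over 13 crossings
det 15, colorings 9 of 3^13 — tricolorable
observation: |V(-1)| = 15: so tricolorable, since 3 divides 15


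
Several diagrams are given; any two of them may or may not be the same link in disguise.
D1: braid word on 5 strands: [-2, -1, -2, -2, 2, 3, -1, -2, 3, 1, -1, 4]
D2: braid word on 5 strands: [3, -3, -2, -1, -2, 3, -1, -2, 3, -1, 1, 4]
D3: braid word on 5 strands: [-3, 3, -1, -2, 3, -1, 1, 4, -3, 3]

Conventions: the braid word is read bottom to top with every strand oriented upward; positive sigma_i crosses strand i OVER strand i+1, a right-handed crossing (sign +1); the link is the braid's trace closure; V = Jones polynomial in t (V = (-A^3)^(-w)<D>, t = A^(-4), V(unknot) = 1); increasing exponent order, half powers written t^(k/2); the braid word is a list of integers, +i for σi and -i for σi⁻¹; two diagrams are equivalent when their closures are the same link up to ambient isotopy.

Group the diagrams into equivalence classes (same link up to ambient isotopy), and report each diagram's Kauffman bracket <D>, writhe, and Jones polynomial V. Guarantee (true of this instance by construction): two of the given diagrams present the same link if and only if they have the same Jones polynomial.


classes: {D1, D2} | {D3}
V(D1) = t^-5 - 2t^-4 + 2t^-3 - 2t^-2 + 2t^-1 - 1 + t  [12 crossings, <D> = A^-10 - A^-6 + 2A^-2 - 2A^2 + 2A^6 - 2A^10 + A^14, w = -2]
V(D2) = t^-5 - 2t^-4 + 2t^-3 - 2t^-2 + 2t^-1 - 1 + t  (w -2, c 12, <D> = A^-10 - A^-6 + 2A^-2 - 2A^2 + 2A^6 - 2A^10 + A^14)
V(D3) = 1  [10 crossings, <D> = 1, w = 0]
note: 2 classes among 3 diagrams; unequal V(t) rules out equality


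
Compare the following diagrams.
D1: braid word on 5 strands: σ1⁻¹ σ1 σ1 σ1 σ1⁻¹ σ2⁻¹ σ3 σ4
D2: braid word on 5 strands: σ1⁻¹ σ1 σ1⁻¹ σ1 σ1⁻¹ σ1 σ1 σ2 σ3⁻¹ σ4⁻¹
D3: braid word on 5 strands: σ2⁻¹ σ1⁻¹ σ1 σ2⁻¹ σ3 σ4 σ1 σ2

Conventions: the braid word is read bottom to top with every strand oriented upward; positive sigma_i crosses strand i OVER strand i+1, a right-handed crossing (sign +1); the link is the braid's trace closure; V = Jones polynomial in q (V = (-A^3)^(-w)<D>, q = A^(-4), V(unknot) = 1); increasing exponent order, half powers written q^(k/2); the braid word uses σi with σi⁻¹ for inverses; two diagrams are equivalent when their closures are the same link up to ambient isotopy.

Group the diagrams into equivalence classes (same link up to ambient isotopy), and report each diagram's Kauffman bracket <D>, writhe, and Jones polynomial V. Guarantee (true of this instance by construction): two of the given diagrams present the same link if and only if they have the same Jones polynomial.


equivalence classes: {D1, D2, D3}
D1 (bracket A^6; 8 crossings at w = +2): V = 1
V(D2) = 1  (w 0, c 10, <D> = 1)
D3 (bracket A^6; 8 crossings at w = +2): V = 1
key observation: all 3 diagrams share one V(q), hence one class


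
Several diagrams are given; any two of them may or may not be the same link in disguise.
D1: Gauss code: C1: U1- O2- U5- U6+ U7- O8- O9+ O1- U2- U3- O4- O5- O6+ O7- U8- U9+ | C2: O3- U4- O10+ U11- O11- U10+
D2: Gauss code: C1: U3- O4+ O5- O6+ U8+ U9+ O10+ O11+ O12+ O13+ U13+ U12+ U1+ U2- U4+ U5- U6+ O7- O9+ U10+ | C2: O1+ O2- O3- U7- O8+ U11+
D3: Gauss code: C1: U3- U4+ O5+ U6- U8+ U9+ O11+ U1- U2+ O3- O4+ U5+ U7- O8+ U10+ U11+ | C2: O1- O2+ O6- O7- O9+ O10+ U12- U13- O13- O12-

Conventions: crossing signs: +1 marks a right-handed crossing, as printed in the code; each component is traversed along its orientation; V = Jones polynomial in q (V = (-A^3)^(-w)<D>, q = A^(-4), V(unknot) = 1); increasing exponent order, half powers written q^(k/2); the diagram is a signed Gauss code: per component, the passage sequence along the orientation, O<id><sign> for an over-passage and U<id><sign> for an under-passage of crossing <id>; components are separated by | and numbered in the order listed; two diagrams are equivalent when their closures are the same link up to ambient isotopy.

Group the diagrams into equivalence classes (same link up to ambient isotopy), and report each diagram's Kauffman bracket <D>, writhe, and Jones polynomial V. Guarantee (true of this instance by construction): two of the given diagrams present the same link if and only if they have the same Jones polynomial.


classes: {D1} | {D2} | {D3}
V(D1) = q^(-13/2) - q^(-11/2) + q^(-9/2) - 2q^(-7/2) - q^(-3/2)  [11 crossings, <D> = A^-9 + 2A^-1 - A^3 + A^7 - A^11, w = -5]
D2 (bracket -A^-7 + A^-3 - A + 2A^5 - A^9 + 2A^13; 13 crossings at w = +5): V = -2q^(1/2) + q^(3/2) - 2q^(5/2) + q^(7/2) - q^(9/2) + q^(11/2)
V(D3) = -q^(1/2) - q^(3/2) - q^(5/2) + q^(9/2)  [13 crossings, <D> = -A^-15 + A^-7 + A^-3 + A, w = +1]
note: comparing 3 Jones polynomials yields 3 groups


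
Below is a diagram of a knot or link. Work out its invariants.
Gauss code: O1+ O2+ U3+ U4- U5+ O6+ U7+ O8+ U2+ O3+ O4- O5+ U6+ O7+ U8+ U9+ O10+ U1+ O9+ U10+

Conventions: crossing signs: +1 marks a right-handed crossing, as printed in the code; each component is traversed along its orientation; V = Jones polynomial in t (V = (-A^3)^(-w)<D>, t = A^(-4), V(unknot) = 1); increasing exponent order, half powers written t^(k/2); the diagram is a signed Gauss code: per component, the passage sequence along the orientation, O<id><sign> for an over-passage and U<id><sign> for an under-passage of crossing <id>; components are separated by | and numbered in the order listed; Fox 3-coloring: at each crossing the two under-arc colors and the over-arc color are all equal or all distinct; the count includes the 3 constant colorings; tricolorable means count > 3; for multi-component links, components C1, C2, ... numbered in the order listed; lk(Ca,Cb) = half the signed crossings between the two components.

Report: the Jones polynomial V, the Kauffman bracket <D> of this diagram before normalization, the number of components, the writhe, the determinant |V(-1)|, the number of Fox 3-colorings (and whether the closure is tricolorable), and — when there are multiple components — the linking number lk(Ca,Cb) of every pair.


Jones polynomial: V(t) = t^3 + 2t^5 - 2t^6 + 2t^7 - 3t^8 + 2t^9 - 2t^10 + t^11
<D> = A^-20 - 2A^-16 + 2A^-12 - 3A^-8 + 2A^-4 - 2 + 2A^4 + A^12; writhe +8
components 1, writhe +8 (10 crossings)
3-colorings: 9 of 3^10, det 15 — tricolorable
note: |V(-1)| = 15: so tricolorable, since 3 divides 15


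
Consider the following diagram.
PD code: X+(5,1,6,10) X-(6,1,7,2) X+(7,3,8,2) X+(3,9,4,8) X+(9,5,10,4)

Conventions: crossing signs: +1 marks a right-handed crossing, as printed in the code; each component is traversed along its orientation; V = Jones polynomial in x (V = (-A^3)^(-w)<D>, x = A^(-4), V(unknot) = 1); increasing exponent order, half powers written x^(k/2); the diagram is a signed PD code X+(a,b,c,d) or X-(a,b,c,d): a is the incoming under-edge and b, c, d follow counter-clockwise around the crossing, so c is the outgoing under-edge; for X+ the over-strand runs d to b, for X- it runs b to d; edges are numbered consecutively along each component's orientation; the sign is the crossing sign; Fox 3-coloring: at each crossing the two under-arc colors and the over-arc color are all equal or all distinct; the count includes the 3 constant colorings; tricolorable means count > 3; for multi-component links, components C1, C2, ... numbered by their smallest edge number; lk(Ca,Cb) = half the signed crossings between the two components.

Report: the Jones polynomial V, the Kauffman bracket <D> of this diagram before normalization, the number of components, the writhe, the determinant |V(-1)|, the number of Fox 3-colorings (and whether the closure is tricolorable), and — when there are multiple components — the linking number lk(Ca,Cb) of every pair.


V = x + x^3 - x^4
<D> = A^-7 - A^-3 - A^5 (w = +3)
1 component over 5 crossings, w = +3
9 Fox colorings among 3^5, |V(-1)| = 3: tricolorable
why: the span of V is 3, forcing >= 3 crossings in any diagram


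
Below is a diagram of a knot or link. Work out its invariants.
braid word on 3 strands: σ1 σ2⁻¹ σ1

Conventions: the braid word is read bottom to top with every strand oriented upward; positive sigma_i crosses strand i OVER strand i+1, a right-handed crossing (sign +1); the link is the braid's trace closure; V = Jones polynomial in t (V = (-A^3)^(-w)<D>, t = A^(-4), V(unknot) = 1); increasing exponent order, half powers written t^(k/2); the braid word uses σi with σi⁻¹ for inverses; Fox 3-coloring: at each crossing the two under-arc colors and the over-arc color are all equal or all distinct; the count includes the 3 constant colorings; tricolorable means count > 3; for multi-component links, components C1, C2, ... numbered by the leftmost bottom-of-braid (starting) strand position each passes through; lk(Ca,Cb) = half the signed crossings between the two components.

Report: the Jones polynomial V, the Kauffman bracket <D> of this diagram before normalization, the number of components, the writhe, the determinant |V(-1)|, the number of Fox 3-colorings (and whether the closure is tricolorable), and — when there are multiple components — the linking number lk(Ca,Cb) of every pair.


V(t) = -t^(1/2) - t^(5/2)
bracket: A^-7 + A, w = +1
2 components, writhe +1, over 3 crossings
lk(C1,C2) = +1
det 2, colorings 3 of 3^3 — not tricolorable
observation: summing lk over 1 pair gives +1


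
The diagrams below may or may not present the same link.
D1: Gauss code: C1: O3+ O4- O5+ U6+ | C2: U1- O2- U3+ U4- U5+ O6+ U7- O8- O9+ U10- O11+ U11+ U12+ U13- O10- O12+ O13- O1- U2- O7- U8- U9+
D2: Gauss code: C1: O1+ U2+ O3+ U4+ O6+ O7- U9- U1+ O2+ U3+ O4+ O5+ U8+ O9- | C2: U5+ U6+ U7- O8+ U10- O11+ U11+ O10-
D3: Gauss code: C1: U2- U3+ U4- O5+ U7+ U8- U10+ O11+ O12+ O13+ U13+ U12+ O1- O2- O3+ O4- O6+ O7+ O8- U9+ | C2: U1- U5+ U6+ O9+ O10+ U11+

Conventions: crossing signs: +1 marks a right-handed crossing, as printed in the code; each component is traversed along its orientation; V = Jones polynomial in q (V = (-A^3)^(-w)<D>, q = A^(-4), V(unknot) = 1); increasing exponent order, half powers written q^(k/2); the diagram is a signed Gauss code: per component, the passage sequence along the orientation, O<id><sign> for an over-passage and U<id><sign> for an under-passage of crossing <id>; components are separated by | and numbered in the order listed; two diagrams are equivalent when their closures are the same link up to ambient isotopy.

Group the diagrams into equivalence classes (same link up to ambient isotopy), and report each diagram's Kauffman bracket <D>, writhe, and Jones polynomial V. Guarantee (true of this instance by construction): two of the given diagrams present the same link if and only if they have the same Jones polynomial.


classes: {D1} | {D2} | {D3}
V(D1) = q^(-7/2) - q^(-5/2) + q^(-3/2) - 2q^(-1/2) - q^(3/2)  [13 crossings, <D> = A^-9 + 2A^-1 - A^3 + A^7 - A^11, w = -1]
V(D2) = -q^(3/2) - 2q^(7/2) + q^(9/2) - q^(11/2) + q^(13/2)  (w +5, c 11, <D> = -A^-11 + A^-7 - A^-3 + 2A + A^9)
V(D3) = -q^(1/2) + q^(3/2) - q^(5/2) - q^(9/2)  [13 crossings, <D> = A^-3 + A^5 - A^9 + A^13, w = +5]
note: comparing 3 Jones polynomials yields 3 groups
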